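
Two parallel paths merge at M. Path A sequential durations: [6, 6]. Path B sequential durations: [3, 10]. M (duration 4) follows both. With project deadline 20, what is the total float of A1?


Forward pass: ES(A1) = sum of predecessors on chain A = 0
EF = ES + duration = 0 + 6 = 6
Backward pass: LF(M) = deadline = 20; LS(M) = 20 - 4 = 16
LF(A1) = LS(M) - sum(successors on chain A) = 16 - 6 = 10
LS = LF - duration = 10 - 6 = 4
Total float = LS - ES = 4 - 0 = 4

4


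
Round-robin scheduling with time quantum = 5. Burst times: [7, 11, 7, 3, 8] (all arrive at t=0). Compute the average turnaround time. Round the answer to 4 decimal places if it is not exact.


Time quantum = 5
Execution trace:
  J1 runs 5 units, time = 5
  J2 runs 5 units, time = 10
  J3 runs 5 units, time = 15
  J4 runs 3 units, time = 18
  J5 runs 5 units, time = 23
  J1 runs 2 units, time = 25
  J2 runs 5 units, time = 30
  J3 runs 2 units, time = 32
  J5 runs 3 units, time = 35
  J2 runs 1 units, time = 36
Finish times: [25, 36, 32, 18, 35]
Average turnaround = 146/5 = 29.2

29.2


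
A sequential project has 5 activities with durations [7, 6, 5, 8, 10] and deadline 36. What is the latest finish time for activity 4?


LF(activity 4) = deadline - sum of successor durations
Successors: activities 5 through 5 with durations [10]
Sum of successor durations = 10
LF = 36 - 10 = 26

26


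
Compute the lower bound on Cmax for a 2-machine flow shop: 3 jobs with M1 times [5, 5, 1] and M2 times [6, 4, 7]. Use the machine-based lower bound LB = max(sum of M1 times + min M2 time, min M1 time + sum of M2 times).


LB1 = sum(M1 times) + min(M2 times) = 11 + 4 = 15
LB2 = min(M1 times) + sum(M2 times) = 1 + 17 = 18
Lower bound = max(LB1, LB2) = max(15, 18) = 18

18


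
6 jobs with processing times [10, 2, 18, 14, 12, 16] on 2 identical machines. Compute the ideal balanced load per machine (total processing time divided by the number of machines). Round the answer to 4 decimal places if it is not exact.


Total processing time = 10 + 2 + 18 + 14 + 12 + 16 = 72
Number of machines = 2
Ideal balanced load = 72 / 2 = 36.0

36.0


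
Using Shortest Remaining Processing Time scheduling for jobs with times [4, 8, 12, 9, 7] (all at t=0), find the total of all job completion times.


Since all jobs arrive at t=0, SRPT equals SPT ordering.
SPT order: [4, 7, 8, 9, 12]
Completion times:
  Job 1: p=4, C=4
  Job 2: p=7, C=11
  Job 3: p=8, C=19
  Job 4: p=9, C=28
  Job 5: p=12, C=40
Total completion time = 4 + 11 + 19 + 28 + 40 = 102

102


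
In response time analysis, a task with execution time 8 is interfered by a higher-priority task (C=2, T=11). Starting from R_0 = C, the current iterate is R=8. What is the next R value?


R_next = C + ceil(R_prev / T_hp) * C_hp
ceil(8 / 11) = ceil(0.7273) = 1
Interference = 1 * 2 = 2
R_next = 8 + 2 = 10

10


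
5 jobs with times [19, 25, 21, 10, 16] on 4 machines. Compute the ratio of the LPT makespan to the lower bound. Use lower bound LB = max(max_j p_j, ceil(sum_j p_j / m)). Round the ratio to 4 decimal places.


LPT order: [25, 21, 19, 16, 10]
Machine loads after assignment: [25, 21, 19, 26]
LPT makespan = 26
Lower bound = max(max_job, ceil(total/4)) = max(25, 23) = 25
Ratio = 26 / 25 = 1.04

1.04


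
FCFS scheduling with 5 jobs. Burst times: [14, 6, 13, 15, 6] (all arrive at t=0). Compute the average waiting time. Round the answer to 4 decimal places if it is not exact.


FCFS order (as given): [14, 6, 13, 15, 6]
Waiting times:
  Job 1: wait = 0
  Job 2: wait = 14
  Job 3: wait = 20
  Job 4: wait = 33
  Job 5: wait = 48
Sum of waiting times = 115
Average waiting time = 115/5 = 23.0

23.0


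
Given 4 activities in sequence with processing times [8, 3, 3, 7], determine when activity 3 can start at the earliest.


Activity 3 starts after activities 1 through 2 complete.
Predecessor durations: [8, 3]
ES = 8 + 3 = 11

11


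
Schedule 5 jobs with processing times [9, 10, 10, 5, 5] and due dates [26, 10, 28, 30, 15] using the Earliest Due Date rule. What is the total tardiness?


Sort by due date (EDD order): [(10, 10), (5, 15), (9, 26), (10, 28), (5, 30)]
Compute completion times and tardiness:
  Job 1: p=10, d=10, C=10, tardiness=max(0,10-10)=0
  Job 2: p=5, d=15, C=15, tardiness=max(0,15-15)=0
  Job 3: p=9, d=26, C=24, tardiness=max(0,24-26)=0
  Job 4: p=10, d=28, C=34, tardiness=max(0,34-28)=6
  Job 5: p=5, d=30, C=39, tardiness=max(0,39-30)=9
Total tardiness = 15

15


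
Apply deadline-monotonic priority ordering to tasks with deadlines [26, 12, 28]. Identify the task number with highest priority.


Sort tasks by relative deadline (ascending):
  Task 2: deadline = 12
  Task 1: deadline = 26
  Task 3: deadline = 28
Priority order (highest first): [2, 1, 3]
Highest priority task = 2

2


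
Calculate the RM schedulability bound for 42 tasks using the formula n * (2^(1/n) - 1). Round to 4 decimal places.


Compute 2^(1/42) = 1.0166404394
Subtract 1: 1.0166404394 - 1 = 0.0166404394
Multiply by n: 42 * 0.0166404394 = 0.6988984548
Round to 4 dp: 0.6989

0.6989


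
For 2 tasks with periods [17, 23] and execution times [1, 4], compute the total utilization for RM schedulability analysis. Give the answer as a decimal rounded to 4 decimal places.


Compute individual utilizations (exact fractions):
  Task 1: C/T = 1/17 (approx. 0.0588)
  Task 2: C/T = 4/23 (approx. 0.1739)
Total utilization U = 1/17 + 4/23 = 91/391
Rounded to 4 decimal places: U = 0.2327
RM (Liu & Layland) bound for 2 tasks = 0.828427; compare with U = 91/391 (approx. 0.232737)
U <= bound, so schedulable by RM sufficient condition.

0.2327


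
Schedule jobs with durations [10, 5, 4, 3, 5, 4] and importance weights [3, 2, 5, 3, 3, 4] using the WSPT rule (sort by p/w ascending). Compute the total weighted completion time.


Compute p/w ratios and sort ascending (WSPT): [(4, 5), (3, 3), (4, 4), (5, 3), (5, 2), (10, 3)]
Compute weighted completion times:
  Job (p=4,w=5): C=4, w*C=5*4=20
  Job (p=3,w=3): C=7, w*C=3*7=21
  Job (p=4,w=4): C=11, w*C=4*11=44
  Job (p=5,w=3): C=16, w*C=3*16=48
  Job (p=5,w=2): C=21, w*C=2*21=42
  Job (p=10,w=3): C=31, w*C=3*31=93
Total weighted completion time = 268

268


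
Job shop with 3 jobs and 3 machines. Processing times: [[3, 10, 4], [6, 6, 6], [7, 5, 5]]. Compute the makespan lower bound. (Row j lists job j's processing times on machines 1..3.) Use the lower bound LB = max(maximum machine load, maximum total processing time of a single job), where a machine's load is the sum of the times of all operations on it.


Machine loads:
  Machine 1: 3 + 6 + 7 = 16
  Machine 2: 10 + 6 + 5 = 21
  Machine 3: 4 + 6 + 5 = 15
Max machine load = 21
Job totals:
  Job 1: 17
  Job 2: 18
  Job 3: 17
Max job total = 18
Lower bound = max(21, 18) = 21

21


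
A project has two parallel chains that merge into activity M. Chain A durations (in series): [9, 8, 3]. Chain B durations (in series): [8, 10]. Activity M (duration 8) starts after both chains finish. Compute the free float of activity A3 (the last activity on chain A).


ES(A3) = sum of predecessors on chain A = 17
EF(A3) = ES + duration = 17 + 3 = 20
Successor of A3 is M. ES(M) = max(sum(A), sum(B)) = max(20, 18) = 20
Free float = ES(successor) - EF(current) = 20 - 20 = 0

0


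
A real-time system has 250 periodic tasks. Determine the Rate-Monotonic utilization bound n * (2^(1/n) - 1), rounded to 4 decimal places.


Compute 2^(1/250) = 1.0027764359
Subtract 1: 1.0027764359 - 1 = 0.0027764359
Multiply by n: 250 * 0.0027764359 = 0.6941089750
Round to 4 dp: 0.6941

0.6941


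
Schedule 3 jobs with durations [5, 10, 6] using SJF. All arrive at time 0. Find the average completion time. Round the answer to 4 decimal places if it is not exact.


SJF order (ascending): [5, 6, 10]
Completion times:
  Job 1: burst=5, C=5
  Job 2: burst=6, C=11
  Job 3: burst=10, C=21
Average completion = 37/3 = 12.3333

12.3333


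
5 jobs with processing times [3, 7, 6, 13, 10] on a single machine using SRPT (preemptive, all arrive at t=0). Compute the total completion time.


Since all jobs arrive at t=0, SRPT equals SPT ordering.
SPT order: [3, 6, 7, 10, 13]
Completion times:
  Job 1: p=3, C=3
  Job 2: p=6, C=9
  Job 3: p=7, C=16
  Job 4: p=10, C=26
  Job 5: p=13, C=39
Total completion time = 3 + 9 + 16 + 26 + 39 = 93

93


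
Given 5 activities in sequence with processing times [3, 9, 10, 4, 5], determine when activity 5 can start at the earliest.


Activity 5 starts after activities 1 through 4 complete.
Predecessor durations: [3, 9, 10, 4]
ES = 3 + 9 + 10 + 4 = 26

26


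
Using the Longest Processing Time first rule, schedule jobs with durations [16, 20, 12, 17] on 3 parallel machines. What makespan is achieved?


Sort jobs in decreasing order (LPT): [20, 17, 16, 12]
Assign each job to the least loaded machine:
  Machine 1: jobs [20], load = 20
  Machine 2: jobs [17], load = 17
  Machine 3: jobs [16, 12], load = 28
Makespan = max load = 28

28


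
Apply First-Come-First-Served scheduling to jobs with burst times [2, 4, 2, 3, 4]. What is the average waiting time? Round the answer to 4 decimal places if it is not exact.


FCFS order (as given): [2, 4, 2, 3, 4]
Waiting times:
  Job 1: wait = 0
  Job 2: wait = 2
  Job 3: wait = 6
  Job 4: wait = 8
  Job 5: wait = 11
Sum of waiting times = 27
Average waiting time = 27/5 = 5.4

5.4


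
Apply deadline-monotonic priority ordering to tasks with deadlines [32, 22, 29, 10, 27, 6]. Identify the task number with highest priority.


Sort tasks by relative deadline (ascending):
  Task 6: deadline = 6
  Task 4: deadline = 10
  Task 2: deadline = 22
  Task 5: deadline = 27
  Task 3: deadline = 29
  Task 1: deadline = 32
Priority order (highest first): [6, 4, 2, 5, 3, 1]
Highest priority task = 6

6


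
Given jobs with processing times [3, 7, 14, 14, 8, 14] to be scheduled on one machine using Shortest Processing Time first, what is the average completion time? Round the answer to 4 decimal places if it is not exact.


Sort jobs by processing time (SPT order): [3, 7, 8, 14, 14, 14]
Compute completion times sequentially:
  Job 1: processing = 3, completes at 3
  Job 2: processing = 7, completes at 10
  Job 3: processing = 8, completes at 18
  Job 4: processing = 14, completes at 32
  Job 5: processing = 14, completes at 46
  Job 6: processing = 14, completes at 60
Sum of completion times = 169
Average completion time = 169/6 = 28.1667

28.1667


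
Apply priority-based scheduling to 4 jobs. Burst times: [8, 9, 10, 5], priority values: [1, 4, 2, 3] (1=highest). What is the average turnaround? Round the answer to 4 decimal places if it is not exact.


Sort by priority (ascending = highest first):
Order: [(1, 8), (2, 10), (3, 5), (4, 9)]
Completion times:
  Priority 1, burst=8, C=8
  Priority 2, burst=10, C=18
  Priority 3, burst=5, C=23
  Priority 4, burst=9, C=32
Average turnaround = 81/4 = 20.25

20.25


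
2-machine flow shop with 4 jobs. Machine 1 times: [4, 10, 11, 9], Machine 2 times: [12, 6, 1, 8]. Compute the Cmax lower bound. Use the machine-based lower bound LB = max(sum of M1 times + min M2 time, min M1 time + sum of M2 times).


LB1 = sum(M1 times) + min(M2 times) = 34 + 1 = 35
LB2 = min(M1 times) + sum(M2 times) = 4 + 27 = 31
Lower bound = max(LB1, LB2) = max(35, 31) = 35

35


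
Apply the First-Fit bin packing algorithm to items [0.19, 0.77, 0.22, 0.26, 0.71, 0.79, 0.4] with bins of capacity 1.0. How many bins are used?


Place items sequentially using First-Fit:
  Item 0.19 -> new Bin 1
  Item 0.77 -> Bin 1 (now 0.96)
  Item 0.22 -> new Bin 2
  Item 0.26 -> Bin 2 (now 0.48)
  Item 0.71 -> new Bin 3
  Item 0.79 -> new Bin 4
  Item 0.4 -> Bin 2 (now 0.88)
Total bins used = 4

4


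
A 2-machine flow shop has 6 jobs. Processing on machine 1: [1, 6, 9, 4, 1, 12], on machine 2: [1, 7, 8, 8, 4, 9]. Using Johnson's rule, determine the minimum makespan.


Apply Johnson's rule:
  Group 1 (a <= b): [(1, 1, 1), (5, 1, 4), (4, 4, 8), (2, 6, 7)]
  Group 2 (a > b): [(6, 12, 9), (3, 9, 8)]
Optimal job order: [1, 5, 4, 2, 6, 3]
Schedule:
  Job 1: M1 done at 1, M2 done at 2
  Job 5: M1 done at 2, M2 done at 6
  Job 4: M1 done at 6, M2 done at 14
  Job 2: M1 done at 12, M2 done at 21
  Job 6: M1 done at 24, M2 done at 33
  Job 3: M1 done at 33, M2 done at 41
Makespan = 41

41


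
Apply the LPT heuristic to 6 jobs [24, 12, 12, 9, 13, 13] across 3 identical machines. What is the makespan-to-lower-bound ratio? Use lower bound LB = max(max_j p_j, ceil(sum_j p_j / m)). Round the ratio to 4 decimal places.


LPT order: [24, 13, 13, 12, 12, 9]
Machine loads after assignment: [33, 25, 25]
LPT makespan = 33
Lower bound = max(max_job, ceil(total/3)) = max(24, 28) = 28
Ratio = 33 / 28 = 1.1786

1.1786


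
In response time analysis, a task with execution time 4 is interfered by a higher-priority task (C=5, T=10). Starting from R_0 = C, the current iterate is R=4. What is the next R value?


R_next = C + ceil(R_prev / T_hp) * C_hp
ceil(4 / 10) = ceil(0.4) = 1
Interference = 1 * 5 = 5
R_next = 4 + 5 = 9

9


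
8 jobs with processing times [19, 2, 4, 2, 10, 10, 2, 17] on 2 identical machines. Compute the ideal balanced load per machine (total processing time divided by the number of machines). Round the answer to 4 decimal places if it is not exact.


Total processing time = 19 + 2 + 4 + 2 + 10 + 10 + 2 + 17 = 66
Number of machines = 2
Ideal balanced load = 66 / 2 = 33.0

33.0


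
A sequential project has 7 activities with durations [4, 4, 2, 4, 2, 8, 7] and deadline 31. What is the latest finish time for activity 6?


LF(activity 6) = deadline - sum of successor durations
Successors: activities 7 through 7 with durations [7]
Sum of successor durations = 7
LF = 31 - 7 = 24

24


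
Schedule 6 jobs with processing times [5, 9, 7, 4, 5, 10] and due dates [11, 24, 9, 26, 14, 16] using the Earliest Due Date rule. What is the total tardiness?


Sort by due date (EDD order): [(7, 9), (5, 11), (5, 14), (10, 16), (9, 24), (4, 26)]
Compute completion times and tardiness:
  Job 1: p=7, d=9, C=7, tardiness=max(0,7-9)=0
  Job 2: p=5, d=11, C=12, tardiness=max(0,12-11)=1
  Job 3: p=5, d=14, C=17, tardiness=max(0,17-14)=3
  Job 4: p=10, d=16, C=27, tardiness=max(0,27-16)=11
  Job 5: p=9, d=24, C=36, tardiness=max(0,36-24)=12
  Job 6: p=4, d=26, C=40, tardiness=max(0,40-26)=14
Total tardiness = 41

41


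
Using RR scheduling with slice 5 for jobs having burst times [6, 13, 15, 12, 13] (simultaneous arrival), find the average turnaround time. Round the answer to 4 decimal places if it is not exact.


Time quantum = 5
Execution trace:
  J1 runs 5 units, time = 5
  J2 runs 5 units, time = 10
  J3 runs 5 units, time = 15
  J4 runs 5 units, time = 20
  J5 runs 5 units, time = 25
  J1 runs 1 units, time = 26
  J2 runs 5 units, time = 31
  J3 runs 5 units, time = 36
  J4 runs 5 units, time = 41
  J5 runs 5 units, time = 46
  J2 runs 3 units, time = 49
  J3 runs 5 units, time = 54
  J4 runs 2 units, time = 56
  J5 runs 3 units, time = 59
Finish times: [26, 49, 54, 56, 59]
Average turnaround = 244/5 = 48.8

48.8


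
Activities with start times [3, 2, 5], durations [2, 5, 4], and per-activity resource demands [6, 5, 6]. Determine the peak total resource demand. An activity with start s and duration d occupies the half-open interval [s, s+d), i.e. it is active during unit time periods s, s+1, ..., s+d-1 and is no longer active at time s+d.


Each activity i is active on [start_i, start_i + duration_i).
Compute total resource usage per time slot:
  t=0: active resources = [], total = 0
  t=1: active resources = [], total = 0
  t=2: active resources = [5], total = 5
  t=3: active resources = [6, 5], total = 11
  t=4: active resources = [6, 5], total = 11
  t=5: active resources = [5, 6], total = 11
  t=6: active resources = [5, 6], total = 11
  t=7: active resources = [6], total = 6
  t=8: active resources = [6], total = 6
Peak resource demand = 11

11


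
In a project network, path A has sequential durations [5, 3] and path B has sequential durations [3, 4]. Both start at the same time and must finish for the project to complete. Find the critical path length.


Path A total = 5 + 3 = 8
Path B total = 3 + 4 = 7
Critical path = longest path = max(8, 7) = 8

8


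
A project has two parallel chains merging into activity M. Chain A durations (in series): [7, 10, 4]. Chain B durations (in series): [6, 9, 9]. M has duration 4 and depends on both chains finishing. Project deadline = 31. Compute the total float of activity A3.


Forward pass: ES(A3) = sum of predecessors on chain A = 17
EF = ES + duration = 17 + 4 = 21
Backward pass: LF(M) = deadline = 31; LS(M) = 31 - 4 = 27
LF(A3) = LS(M) - sum(successors on chain A) = 27 - 0 = 27
LS = LF - duration = 27 - 4 = 23
Total float = LS - ES = 23 - 17 = 6

6


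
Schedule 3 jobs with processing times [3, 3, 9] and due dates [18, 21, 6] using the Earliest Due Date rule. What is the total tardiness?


Sort by due date (EDD order): [(9, 6), (3, 18), (3, 21)]
Compute completion times and tardiness:
  Job 1: p=9, d=6, C=9, tardiness=max(0,9-6)=3
  Job 2: p=3, d=18, C=12, tardiness=max(0,12-18)=0
  Job 3: p=3, d=21, C=15, tardiness=max(0,15-21)=0
Total tardiness = 3

3


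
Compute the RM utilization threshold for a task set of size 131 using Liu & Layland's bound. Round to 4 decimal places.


Compute 2^(1/131) = 1.0053052230
Subtract 1: 1.0053052230 - 1 = 0.0053052230
Multiply by n: 131 * 0.0053052230 = 0.6949842130
Round to 4 dp: 0.6950

0.6950


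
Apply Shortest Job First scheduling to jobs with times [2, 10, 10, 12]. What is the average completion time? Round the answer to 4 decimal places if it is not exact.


SJF order (ascending): [2, 10, 10, 12]
Completion times:
  Job 1: burst=2, C=2
  Job 2: burst=10, C=12
  Job 3: burst=10, C=22
  Job 4: burst=12, C=34
Average completion = 70/4 = 17.5

17.5


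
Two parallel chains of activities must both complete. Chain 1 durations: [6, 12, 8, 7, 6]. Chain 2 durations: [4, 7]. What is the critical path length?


Path A total = 6 + 12 + 8 + 7 + 6 = 39
Path B total = 4 + 7 = 11
Critical path = longest path = max(39, 11) = 39

39


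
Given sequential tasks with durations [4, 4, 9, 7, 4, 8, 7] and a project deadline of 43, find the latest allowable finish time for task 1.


LF(activity 1) = deadline - sum of successor durations
Successors: activities 2 through 7 with durations [4, 9, 7, 4, 8, 7]
Sum of successor durations = 39
LF = 43 - 39 = 4

4


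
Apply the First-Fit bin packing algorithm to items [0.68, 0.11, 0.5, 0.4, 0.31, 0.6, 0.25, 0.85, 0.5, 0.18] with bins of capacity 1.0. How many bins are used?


Place items sequentially using First-Fit:
  Item 0.68 -> new Bin 1
  Item 0.11 -> Bin 1 (now 0.79)
  Item 0.5 -> new Bin 2
  Item 0.4 -> Bin 2 (now 0.9)
  Item 0.31 -> new Bin 3
  Item 0.6 -> Bin 3 (now 0.91)
  Item 0.25 -> new Bin 4
  Item 0.85 -> new Bin 5
  Item 0.5 -> Bin 4 (now 0.75)
  Item 0.18 -> Bin 1 (now 0.97)
Total bins used = 5

5


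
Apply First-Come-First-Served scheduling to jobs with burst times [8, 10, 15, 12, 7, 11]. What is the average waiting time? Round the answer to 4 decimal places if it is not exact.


FCFS order (as given): [8, 10, 15, 12, 7, 11]
Waiting times:
  Job 1: wait = 0
  Job 2: wait = 8
  Job 3: wait = 18
  Job 4: wait = 33
  Job 5: wait = 45
  Job 6: wait = 52
Sum of waiting times = 156
Average waiting time = 156/6 = 26.0

26.0


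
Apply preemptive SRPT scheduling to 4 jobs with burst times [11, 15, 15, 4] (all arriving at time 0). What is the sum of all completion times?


Since all jobs arrive at t=0, SRPT equals SPT ordering.
SPT order: [4, 11, 15, 15]
Completion times:
  Job 1: p=4, C=4
  Job 2: p=11, C=15
  Job 3: p=15, C=30
  Job 4: p=15, C=45
Total completion time = 4 + 15 + 30 + 45 = 94

94


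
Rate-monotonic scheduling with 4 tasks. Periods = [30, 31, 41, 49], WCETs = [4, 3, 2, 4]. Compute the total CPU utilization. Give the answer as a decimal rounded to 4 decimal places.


Compute individual utilizations (exact fractions):
  Task 1: C/T = 4/30 = 2/15 (approx. 0.1333)
  Task 2: C/T = 3/31 (approx. 0.0968)
  Task 3: C/T = 2/41 (approx. 0.0488)
  Task 4: C/T = 4/49 (approx. 0.0816)
Total utilization U = 2/15 + 3/31 + 2/41 + 4/49 = 336793/934185
Rounded to 4 decimal places: U = 0.3605
RM (Liu & Layland) bound for 4 tasks = 0.756828; compare with U = 336793/934185 (approx. 0.360521)
U <= bound, so schedulable by RM sufficient condition.

0.3605


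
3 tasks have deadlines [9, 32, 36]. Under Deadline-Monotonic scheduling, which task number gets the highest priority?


Sort tasks by relative deadline (ascending):
  Task 1: deadline = 9
  Task 2: deadline = 32
  Task 3: deadline = 36
Priority order (highest first): [1, 2, 3]
Highest priority task = 1

1


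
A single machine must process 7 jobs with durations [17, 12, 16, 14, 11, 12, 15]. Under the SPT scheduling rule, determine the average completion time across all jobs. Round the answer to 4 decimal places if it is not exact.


Sort jobs by processing time (SPT order): [11, 12, 12, 14, 15, 16, 17]
Compute completion times sequentially:
  Job 1: processing = 11, completes at 11
  Job 2: processing = 12, completes at 23
  Job 3: processing = 12, completes at 35
  Job 4: processing = 14, completes at 49
  Job 5: processing = 15, completes at 64
  Job 6: processing = 16, completes at 80
  Job 7: processing = 17, completes at 97
Sum of completion times = 359
Average completion time = 359/7 = 51.2857

51.2857


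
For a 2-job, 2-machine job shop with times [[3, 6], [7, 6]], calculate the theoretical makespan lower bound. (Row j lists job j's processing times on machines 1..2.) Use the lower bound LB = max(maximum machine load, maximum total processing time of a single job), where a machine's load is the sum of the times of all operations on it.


Machine loads:
  Machine 1: 3 + 7 = 10
  Machine 2: 6 + 6 = 12
Max machine load = 12
Job totals:
  Job 1: 9
  Job 2: 13
Max job total = 13
Lower bound = max(12, 13) = 13

13


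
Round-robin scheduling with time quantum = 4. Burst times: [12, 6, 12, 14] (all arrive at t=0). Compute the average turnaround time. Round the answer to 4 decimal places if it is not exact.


Time quantum = 4
Execution trace:
  J1 runs 4 units, time = 4
  J2 runs 4 units, time = 8
  J3 runs 4 units, time = 12
  J4 runs 4 units, time = 16
  J1 runs 4 units, time = 20
  J2 runs 2 units, time = 22
  J3 runs 4 units, time = 26
  J4 runs 4 units, time = 30
  J1 runs 4 units, time = 34
  J3 runs 4 units, time = 38
  J4 runs 4 units, time = 42
  J4 runs 2 units, time = 44
Finish times: [34, 22, 38, 44]
Average turnaround = 138/4 = 34.5

34.5


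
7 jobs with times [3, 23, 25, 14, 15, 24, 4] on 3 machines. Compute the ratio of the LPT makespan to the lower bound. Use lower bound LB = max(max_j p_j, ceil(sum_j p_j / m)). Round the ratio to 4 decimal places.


LPT order: [25, 24, 23, 15, 14, 4, 3]
Machine loads after assignment: [32, 38, 38]
LPT makespan = 38
Lower bound = max(max_job, ceil(total/3)) = max(25, 36) = 36
Ratio = 38 / 36 = 1.0556

1.0556


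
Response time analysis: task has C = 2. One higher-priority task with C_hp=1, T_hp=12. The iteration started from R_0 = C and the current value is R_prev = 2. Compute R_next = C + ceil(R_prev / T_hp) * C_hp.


R_next = C + ceil(R_prev / T_hp) * C_hp
ceil(2 / 12) = ceil(0.1667) = 1
Interference = 1 * 1 = 1
R_next = 2 + 1 = 3

3


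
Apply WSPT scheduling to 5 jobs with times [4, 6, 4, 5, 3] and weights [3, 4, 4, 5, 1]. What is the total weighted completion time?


Compute p/w ratios and sort ascending (WSPT): [(4, 4), (5, 5), (4, 3), (6, 4), (3, 1)]
Compute weighted completion times:
  Job (p=4,w=4): C=4, w*C=4*4=16
  Job (p=5,w=5): C=9, w*C=5*9=45
  Job (p=4,w=3): C=13, w*C=3*13=39
  Job (p=6,w=4): C=19, w*C=4*19=76
  Job (p=3,w=1): C=22, w*C=1*22=22
Total weighted completion time = 198

198


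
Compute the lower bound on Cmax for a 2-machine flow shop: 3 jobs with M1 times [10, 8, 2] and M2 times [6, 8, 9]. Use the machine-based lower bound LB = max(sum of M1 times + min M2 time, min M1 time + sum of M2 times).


LB1 = sum(M1 times) + min(M2 times) = 20 + 6 = 26
LB2 = min(M1 times) + sum(M2 times) = 2 + 23 = 25
Lower bound = max(LB1, LB2) = max(26, 25) = 26

26


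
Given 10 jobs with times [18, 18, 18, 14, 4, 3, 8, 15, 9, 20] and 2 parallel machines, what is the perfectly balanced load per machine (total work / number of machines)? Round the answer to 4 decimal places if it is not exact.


Total processing time = 18 + 18 + 18 + 14 + 4 + 3 + 8 + 15 + 9 + 20 = 127
Number of machines = 2
Ideal balanced load = 127 / 2 = 63.5

63.5


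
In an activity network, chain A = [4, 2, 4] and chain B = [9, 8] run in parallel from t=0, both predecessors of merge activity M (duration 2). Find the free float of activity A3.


ES(A3) = sum of predecessors on chain A = 6
EF(A3) = ES + duration = 6 + 4 = 10
Successor of A3 is M. ES(M) = max(sum(A), sum(B)) = max(10, 17) = 17
Free float = ES(successor) - EF(current) = 17 - 10 = 7

7


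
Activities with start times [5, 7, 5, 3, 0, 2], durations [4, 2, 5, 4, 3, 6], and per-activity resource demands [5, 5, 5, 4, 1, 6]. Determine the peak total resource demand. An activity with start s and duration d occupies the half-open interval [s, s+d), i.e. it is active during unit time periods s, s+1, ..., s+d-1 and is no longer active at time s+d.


Each activity i is active on [start_i, start_i + duration_i).
Compute total resource usage per time slot:
  t=0: active resources = [1], total = 1
  t=1: active resources = [1], total = 1
  t=2: active resources = [1, 6], total = 7
  t=3: active resources = [4, 6], total = 10
  t=4: active resources = [4, 6], total = 10
  t=5: active resources = [5, 5, 4, 6], total = 20
  t=6: active resources = [5, 5, 4, 6], total = 20
  t=7: active resources = [5, 5, 5, 6], total = 21
  t=8: active resources = [5, 5, 5], total = 15
  t=9: active resources = [5], total = 5
Peak resource demand = 21

21


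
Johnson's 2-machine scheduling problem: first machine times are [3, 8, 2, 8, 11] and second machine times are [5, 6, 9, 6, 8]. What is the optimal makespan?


Apply Johnson's rule:
  Group 1 (a <= b): [(3, 2, 9), (1, 3, 5)]
  Group 2 (a > b): [(5, 11, 8), (2, 8, 6), (4, 8, 6)]
Optimal job order: [3, 1, 5, 2, 4]
Schedule:
  Job 3: M1 done at 2, M2 done at 11
  Job 1: M1 done at 5, M2 done at 16
  Job 5: M1 done at 16, M2 done at 24
  Job 2: M1 done at 24, M2 done at 30
  Job 4: M1 done at 32, M2 done at 38
Makespan = 38

38


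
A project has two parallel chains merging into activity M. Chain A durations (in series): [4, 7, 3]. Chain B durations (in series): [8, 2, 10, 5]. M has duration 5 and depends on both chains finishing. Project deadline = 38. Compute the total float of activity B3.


Forward pass: ES(B3) = sum of predecessors on chain B = 10
EF = ES + duration = 10 + 10 = 20
Backward pass: LF(M) = deadline = 38; LS(M) = 38 - 5 = 33
LF(B3) = LS(M) - sum(successors on chain B) = 33 - 5 = 28
LS = LF - duration = 28 - 10 = 18
Total float = LS - ES = 18 - 10 = 8

8


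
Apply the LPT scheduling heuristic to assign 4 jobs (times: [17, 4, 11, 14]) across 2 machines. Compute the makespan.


Sort jobs in decreasing order (LPT): [17, 14, 11, 4]
Assign each job to the least loaded machine:
  Machine 1: jobs [17, 4], load = 21
  Machine 2: jobs [14, 11], load = 25
Makespan = max load = 25

25


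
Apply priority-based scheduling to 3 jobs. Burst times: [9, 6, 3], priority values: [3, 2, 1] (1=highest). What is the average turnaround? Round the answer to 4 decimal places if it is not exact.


Sort by priority (ascending = highest first):
Order: [(1, 3), (2, 6), (3, 9)]
Completion times:
  Priority 1, burst=3, C=3
  Priority 2, burst=6, C=9
  Priority 3, burst=9, C=18
Average turnaround = 30/3 = 10.0

10.0


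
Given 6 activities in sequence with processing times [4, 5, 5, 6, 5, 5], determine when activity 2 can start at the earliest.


Activity 2 starts after activities 1 through 1 complete.
Predecessor durations: [4]
ES = 4 = 4

4


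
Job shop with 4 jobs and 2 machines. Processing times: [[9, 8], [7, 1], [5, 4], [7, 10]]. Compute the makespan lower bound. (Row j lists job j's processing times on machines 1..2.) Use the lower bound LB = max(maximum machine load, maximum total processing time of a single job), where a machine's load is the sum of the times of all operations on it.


Machine loads:
  Machine 1: 9 + 7 + 5 + 7 = 28
  Machine 2: 8 + 1 + 4 + 10 = 23
Max machine load = 28
Job totals:
  Job 1: 17
  Job 2: 8
  Job 3: 9
  Job 4: 17
Max job total = 17
Lower bound = max(28, 17) = 28

28


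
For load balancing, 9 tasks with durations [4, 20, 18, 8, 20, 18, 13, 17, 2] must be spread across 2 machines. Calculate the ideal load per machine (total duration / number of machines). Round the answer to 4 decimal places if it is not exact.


Total processing time = 4 + 20 + 18 + 8 + 20 + 18 + 13 + 17 + 2 = 120
Number of machines = 2
Ideal balanced load = 120 / 2 = 60.0

60.0


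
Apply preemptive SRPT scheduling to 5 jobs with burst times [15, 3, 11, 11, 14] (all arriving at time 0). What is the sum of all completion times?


Since all jobs arrive at t=0, SRPT equals SPT ordering.
SPT order: [3, 11, 11, 14, 15]
Completion times:
  Job 1: p=3, C=3
  Job 2: p=11, C=14
  Job 3: p=11, C=25
  Job 4: p=14, C=39
  Job 5: p=15, C=54
Total completion time = 3 + 14 + 25 + 39 + 54 = 135

135


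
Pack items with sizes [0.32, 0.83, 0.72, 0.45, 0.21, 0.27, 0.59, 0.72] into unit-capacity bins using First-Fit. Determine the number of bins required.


Place items sequentially using First-Fit:
  Item 0.32 -> new Bin 1
  Item 0.83 -> new Bin 2
  Item 0.72 -> new Bin 3
  Item 0.45 -> Bin 1 (now 0.77)
  Item 0.21 -> Bin 1 (now 0.98)
  Item 0.27 -> Bin 3 (now 0.99)
  Item 0.59 -> new Bin 4
  Item 0.72 -> new Bin 5
Total bins used = 5

5


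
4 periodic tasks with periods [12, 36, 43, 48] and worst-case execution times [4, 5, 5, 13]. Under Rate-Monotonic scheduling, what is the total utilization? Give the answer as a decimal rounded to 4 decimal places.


Compute individual utilizations (exact fractions):
  Task 1: C/T = 4/12 = 1/3 (approx. 0.3333)
  Task 2: C/T = 5/36 (approx. 0.1389)
  Task 3: C/T = 5/43 (approx. 0.1163)
  Task 4: C/T = 13/48 (approx. 0.2708)
Total utilization U = 1/3 + 5/36 + 5/43 + 13/48 = 5321/6192
Rounded to 4 decimal places: U = 0.8593
RM (Liu & Layland) bound for 4 tasks = 0.756828; compare with U = 5321/6192 (approx. 0.859335)
bound < U <= 1, so the RM sufficient condition is not met (inconclusive; an exact test such as response-time analysis is needed).

0.8593


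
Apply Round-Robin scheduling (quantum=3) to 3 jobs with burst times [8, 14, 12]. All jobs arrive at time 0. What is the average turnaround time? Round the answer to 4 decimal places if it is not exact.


Time quantum = 3
Execution trace:
  J1 runs 3 units, time = 3
  J2 runs 3 units, time = 6
  J3 runs 3 units, time = 9
  J1 runs 3 units, time = 12
  J2 runs 3 units, time = 15
  J3 runs 3 units, time = 18
  J1 runs 2 units, time = 20
  J2 runs 3 units, time = 23
  J3 runs 3 units, time = 26
  J2 runs 3 units, time = 29
  J3 runs 3 units, time = 32
  J2 runs 2 units, time = 34
Finish times: [20, 34, 32]
Average turnaround = 86/3 = 28.6667

28.6667


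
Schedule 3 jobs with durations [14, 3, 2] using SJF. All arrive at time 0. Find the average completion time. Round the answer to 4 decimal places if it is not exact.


SJF order (ascending): [2, 3, 14]
Completion times:
  Job 1: burst=2, C=2
  Job 2: burst=3, C=5
  Job 3: burst=14, C=19
Average completion = 26/3 = 8.6667

8.6667


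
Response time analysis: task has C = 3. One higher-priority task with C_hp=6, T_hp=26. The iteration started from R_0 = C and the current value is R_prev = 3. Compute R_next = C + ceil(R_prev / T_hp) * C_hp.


R_next = C + ceil(R_prev / T_hp) * C_hp
ceil(3 / 26) = ceil(0.1154) = 1
Interference = 1 * 6 = 6
R_next = 3 + 6 = 9

9


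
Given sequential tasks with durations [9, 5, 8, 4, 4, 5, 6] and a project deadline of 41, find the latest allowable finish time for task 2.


LF(activity 2) = deadline - sum of successor durations
Successors: activities 3 through 7 with durations [8, 4, 4, 5, 6]
Sum of successor durations = 27
LF = 41 - 27 = 14

14


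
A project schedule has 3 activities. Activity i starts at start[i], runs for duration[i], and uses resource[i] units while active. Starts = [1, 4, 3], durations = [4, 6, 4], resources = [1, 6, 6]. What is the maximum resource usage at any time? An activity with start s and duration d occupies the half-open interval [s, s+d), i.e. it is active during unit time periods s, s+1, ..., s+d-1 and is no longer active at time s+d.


Each activity i is active on [start_i, start_i + duration_i).
Compute total resource usage per time slot:
  t=0: active resources = [], total = 0
  t=1: active resources = [1], total = 1
  t=2: active resources = [1], total = 1
  t=3: active resources = [1, 6], total = 7
  t=4: active resources = [1, 6, 6], total = 13
  t=5: active resources = [6, 6], total = 12
  t=6: active resources = [6, 6], total = 12
  t=7: active resources = [6], total = 6
  t=8: active resources = [6], total = 6
  t=9: active resources = [6], total = 6
Peak resource demand = 13

13


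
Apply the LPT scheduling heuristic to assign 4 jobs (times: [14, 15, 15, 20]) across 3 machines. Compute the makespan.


Sort jobs in decreasing order (LPT): [20, 15, 15, 14]
Assign each job to the least loaded machine:
  Machine 1: jobs [20], load = 20
  Machine 2: jobs [15, 14], load = 29
  Machine 3: jobs [15], load = 15
Makespan = max load = 29

29


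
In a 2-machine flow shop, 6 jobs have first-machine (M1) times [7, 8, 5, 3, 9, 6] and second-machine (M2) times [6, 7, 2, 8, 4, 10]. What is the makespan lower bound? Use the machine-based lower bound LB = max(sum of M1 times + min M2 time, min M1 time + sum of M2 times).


LB1 = sum(M1 times) + min(M2 times) = 38 + 2 = 40
LB2 = min(M1 times) + sum(M2 times) = 3 + 37 = 40
Lower bound = max(LB1, LB2) = max(40, 40) = 40

40


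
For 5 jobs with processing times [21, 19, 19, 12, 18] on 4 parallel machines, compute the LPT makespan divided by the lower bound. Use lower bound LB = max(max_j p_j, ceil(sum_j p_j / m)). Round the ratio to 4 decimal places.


LPT order: [21, 19, 19, 18, 12]
Machine loads after assignment: [21, 19, 19, 30]
LPT makespan = 30
Lower bound = max(max_job, ceil(total/4)) = max(21, 23) = 23
Ratio = 30 / 23 = 1.3043

1.3043


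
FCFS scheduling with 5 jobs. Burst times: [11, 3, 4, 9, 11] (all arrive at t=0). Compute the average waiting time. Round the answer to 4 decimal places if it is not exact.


FCFS order (as given): [11, 3, 4, 9, 11]
Waiting times:
  Job 1: wait = 0
  Job 2: wait = 11
  Job 3: wait = 14
  Job 4: wait = 18
  Job 5: wait = 27
Sum of waiting times = 70
Average waiting time = 70/5 = 14.0

14.0


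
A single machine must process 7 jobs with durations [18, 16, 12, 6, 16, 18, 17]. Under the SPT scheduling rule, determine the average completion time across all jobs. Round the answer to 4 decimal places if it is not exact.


Sort jobs by processing time (SPT order): [6, 12, 16, 16, 17, 18, 18]
Compute completion times sequentially:
  Job 1: processing = 6, completes at 6
  Job 2: processing = 12, completes at 18
  Job 3: processing = 16, completes at 34
  Job 4: processing = 16, completes at 50
  Job 5: processing = 17, completes at 67
  Job 6: processing = 18, completes at 85
  Job 7: processing = 18, completes at 103
Sum of completion times = 363
Average completion time = 363/7 = 51.8571

51.8571


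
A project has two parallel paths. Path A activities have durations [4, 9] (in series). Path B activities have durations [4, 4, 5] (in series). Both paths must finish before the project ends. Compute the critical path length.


Path A total = 4 + 9 = 13
Path B total = 4 + 4 + 5 = 13
Critical path = longest path = max(13, 13) = 13

13


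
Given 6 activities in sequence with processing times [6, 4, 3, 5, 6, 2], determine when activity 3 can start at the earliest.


Activity 3 starts after activities 1 through 2 complete.
Predecessor durations: [6, 4]
ES = 6 + 4 = 10

10


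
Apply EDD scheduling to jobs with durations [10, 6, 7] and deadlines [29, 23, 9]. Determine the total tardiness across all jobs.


Sort by due date (EDD order): [(7, 9), (6, 23), (10, 29)]
Compute completion times and tardiness:
  Job 1: p=7, d=9, C=7, tardiness=max(0,7-9)=0
  Job 2: p=6, d=23, C=13, tardiness=max(0,13-23)=0
  Job 3: p=10, d=29, C=23, tardiness=max(0,23-29)=0
Total tardiness = 0

0


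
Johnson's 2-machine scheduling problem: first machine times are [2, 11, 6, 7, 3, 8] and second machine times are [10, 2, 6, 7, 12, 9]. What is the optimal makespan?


Apply Johnson's rule:
  Group 1 (a <= b): [(1, 2, 10), (5, 3, 12), (3, 6, 6), (4, 7, 7), (6, 8, 9)]
  Group 2 (a > b): [(2, 11, 2)]
Optimal job order: [1, 5, 3, 4, 6, 2]
Schedule:
  Job 1: M1 done at 2, M2 done at 12
  Job 5: M1 done at 5, M2 done at 24
  Job 3: M1 done at 11, M2 done at 30
  Job 4: M1 done at 18, M2 done at 37
  Job 6: M1 done at 26, M2 done at 46
  Job 2: M1 done at 37, M2 done at 48
Makespan = 48

48


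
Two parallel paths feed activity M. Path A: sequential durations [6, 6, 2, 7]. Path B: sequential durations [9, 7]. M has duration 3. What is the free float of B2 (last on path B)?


ES(B2) = sum of predecessors on chain B = 9
EF(B2) = ES + duration = 9 + 7 = 16
Successor of B2 is M. ES(M) = max(sum(A), sum(B)) = max(21, 16) = 21
Free float = ES(successor) - EF(current) = 21 - 16 = 5

5


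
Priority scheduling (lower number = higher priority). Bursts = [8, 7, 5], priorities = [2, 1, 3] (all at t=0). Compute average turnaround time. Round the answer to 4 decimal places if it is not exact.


Sort by priority (ascending = highest first):
Order: [(1, 7), (2, 8), (3, 5)]
Completion times:
  Priority 1, burst=7, C=7
  Priority 2, burst=8, C=15
  Priority 3, burst=5, C=20
Average turnaround = 42/3 = 14.0

14.0


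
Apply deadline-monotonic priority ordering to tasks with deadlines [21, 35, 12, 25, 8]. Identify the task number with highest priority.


Sort tasks by relative deadline (ascending):
  Task 5: deadline = 8
  Task 3: deadline = 12
  Task 1: deadline = 21
  Task 4: deadline = 25
  Task 2: deadline = 35
Priority order (highest first): [5, 3, 1, 4, 2]
Highest priority task = 5

5


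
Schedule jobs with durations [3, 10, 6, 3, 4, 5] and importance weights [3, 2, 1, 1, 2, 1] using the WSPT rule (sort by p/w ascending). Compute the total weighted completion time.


Compute p/w ratios and sort ascending (WSPT): [(3, 3), (4, 2), (3, 1), (10, 2), (5, 1), (6, 1)]
Compute weighted completion times:
  Job (p=3,w=3): C=3, w*C=3*3=9
  Job (p=4,w=2): C=7, w*C=2*7=14
  Job (p=3,w=1): C=10, w*C=1*10=10
  Job (p=10,w=2): C=20, w*C=2*20=40
  Job (p=5,w=1): C=25, w*C=1*25=25
  Job (p=6,w=1): C=31, w*C=1*31=31
Total weighted completion time = 129

129


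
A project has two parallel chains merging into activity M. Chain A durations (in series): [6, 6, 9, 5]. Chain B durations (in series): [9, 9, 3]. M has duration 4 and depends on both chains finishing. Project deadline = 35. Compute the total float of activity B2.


Forward pass: ES(B2) = sum of predecessors on chain B = 9
EF = ES + duration = 9 + 9 = 18
Backward pass: LF(M) = deadline = 35; LS(M) = 35 - 4 = 31
LF(B2) = LS(M) - sum(successors on chain B) = 31 - 3 = 28
LS = LF - duration = 28 - 9 = 19
Total float = LS - ES = 19 - 9 = 10

10


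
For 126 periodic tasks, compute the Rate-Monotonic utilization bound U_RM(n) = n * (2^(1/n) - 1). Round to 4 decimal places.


Compute 2^(1/126) = 1.0055163273
Subtract 1: 1.0055163273 - 1 = 0.0055163273
Multiply by n: 126 * 0.0055163273 = 0.6950572398
Round to 4 dp: 0.6951

0.6951


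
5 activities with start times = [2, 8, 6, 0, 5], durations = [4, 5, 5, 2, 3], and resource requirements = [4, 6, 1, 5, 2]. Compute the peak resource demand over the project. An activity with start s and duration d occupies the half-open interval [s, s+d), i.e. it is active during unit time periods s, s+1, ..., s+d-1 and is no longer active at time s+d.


Each activity i is active on [start_i, start_i + duration_i).
Compute total resource usage per time slot:
  t=0: active resources = [5], total = 5
  t=1: active resources = [5], total = 5
  t=2: active resources = [4], total = 4
  t=3: active resources = [4], total = 4
  t=4: active resources = [4], total = 4
  t=5: active resources = [4, 2], total = 6
  t=6: active resources = [1, 2], total = 3
  t=7: active resources = [1, 2], total = 3
  t=8: active resources = [6, 1], total = 7
  t=9: active resources = [6, 1], total = 7
  t=10: active resources = [6, 1], total = 7
  t=11: active resources = [6], total = 6
  t=12: active resources = [6], total = 6
Peak resource demand = 7

7
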